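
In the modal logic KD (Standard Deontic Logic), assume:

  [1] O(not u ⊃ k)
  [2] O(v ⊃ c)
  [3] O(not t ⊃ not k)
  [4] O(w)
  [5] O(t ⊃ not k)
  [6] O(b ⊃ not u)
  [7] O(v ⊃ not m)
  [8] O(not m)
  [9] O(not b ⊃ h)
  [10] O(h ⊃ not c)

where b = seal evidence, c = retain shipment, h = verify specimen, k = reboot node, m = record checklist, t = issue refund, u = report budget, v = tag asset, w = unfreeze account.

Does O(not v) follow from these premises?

Yes

By case analysis on t: premise 5 gives O(t ⊃ not k) and premise 3 gives O(not t ⊃ not k), so O(not k) either way.
The contrapositive of premise 1 (O(not u ⊃ k)) is O(not k ⊃ u), and O(not k) is already established, so O(u).
The contrapositive of premise 6 (O(b ⊃ not u)) is O(u ⊃ not b), and O(u) is already established, so O(not b).
From O(not b) and premise 9, O(not b ⊃ h), we obtain O(h).
From O(h) and premise 10, O(h ⊃ not c), we obtain O(not c).
Premise 2 is O(v ⊃ c); contrapositively O(not c ⊃ not v). Since O(not c) holds, K gives O(not v).
Premises 4, 7, 8 do not contribute to this derivation.
So O(not v) follows.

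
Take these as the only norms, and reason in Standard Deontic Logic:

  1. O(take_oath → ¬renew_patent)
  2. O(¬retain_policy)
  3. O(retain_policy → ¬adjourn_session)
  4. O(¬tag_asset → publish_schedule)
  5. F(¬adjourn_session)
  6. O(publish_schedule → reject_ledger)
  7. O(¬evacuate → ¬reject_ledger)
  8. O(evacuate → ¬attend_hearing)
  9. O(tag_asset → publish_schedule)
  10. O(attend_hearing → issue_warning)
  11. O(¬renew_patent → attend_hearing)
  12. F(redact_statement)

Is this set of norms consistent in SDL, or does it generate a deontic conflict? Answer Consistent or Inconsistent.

Consistent

Premise 3 is O(retain_policy → ¬adjourn_session), but O(retain_policy) is not derivable from the premises, so it does not yield O(¬adjourn_session).
So O(¬adjourn_session) is not derivable, and the apparent clash with O(adjourn_session) does not arise.
A world satisfying every obligation exists (e.g. adjourn_session=true, attend_hearing=false, evacuate=true, issue_warning=false, publish_schedule=true, redact_statement=false, reject_ledger=true, renew_patent=true, retain_policy=false, tag_asset=false, take_oath=false); no atom is both obligatory and forbidden, so the set is consistent.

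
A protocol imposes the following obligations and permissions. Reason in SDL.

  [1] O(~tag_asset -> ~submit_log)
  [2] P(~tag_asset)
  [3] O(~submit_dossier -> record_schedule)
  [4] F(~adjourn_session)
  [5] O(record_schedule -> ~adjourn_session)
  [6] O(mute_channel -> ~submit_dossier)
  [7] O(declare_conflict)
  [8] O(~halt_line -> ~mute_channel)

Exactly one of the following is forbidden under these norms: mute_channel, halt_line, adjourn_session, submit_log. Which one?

mute_channel

Premise 4, F(~adjourn_session), is equivalent to O(adjourn_session).
Premise 5, O(record_schedule -> ~adjourn_session), contraposes to O(adjourn_session -> ~record_schedule); with O(adjourn_session) we get O(~record_schedule).
Premise 3 is O(~submit_dossier -> record_schedule); contrapositively O(~record_schedule -> submit_dossier). Since O(~record_schedule) holds, K gives O(submit_dossier).
Premise 6 is O(mute_channel -> ~submit_dossier); contrapositively O(submit_dossier -> ~mute_channel). Since O(submit_dossier) holds, K gives O(~mute_channel).
So O(~mute_channel) holds, i.e. mute_channel is forbidden. None of the other listed options is forbidden under the premises.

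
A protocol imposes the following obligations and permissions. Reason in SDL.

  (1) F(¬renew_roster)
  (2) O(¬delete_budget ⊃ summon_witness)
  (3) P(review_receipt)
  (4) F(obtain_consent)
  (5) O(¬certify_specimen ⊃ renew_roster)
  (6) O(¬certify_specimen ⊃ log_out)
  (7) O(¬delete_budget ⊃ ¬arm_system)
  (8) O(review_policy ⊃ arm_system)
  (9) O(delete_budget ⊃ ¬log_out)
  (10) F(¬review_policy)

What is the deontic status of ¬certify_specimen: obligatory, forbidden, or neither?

Forbidden

F(¬review_policy) at premise 10 means O(review_policy).
Premise 8 is O(review_policy ⊃ arm_system); since O(review_policy), deontic closure gives O(arm_system).
Premise 7 is O(¬delete_budget ⊃ ¬arm_system); contrapositively O(arm_system ⊃ delete_budget). Since O(arm_system) holds, K gives O(delete_budget).
From O(delete_budget) and premise 9, O(delete_budget ⊃ ¬log_out), we obtain O(¬log_out).
Premise 6 is O(¬certify_specimen ⊃ log_out); contrapositively O(¬log_out ⊃ certify_specimen). Since O(¬log_out) holds, K gives O(certify_specimen).
Premises 1, 2, 3, 4, 5 do not contribute to this derivation.
Thus O(certify_specimen), which is F(¬certify_specimen): ¬certify_specimen is forbidden.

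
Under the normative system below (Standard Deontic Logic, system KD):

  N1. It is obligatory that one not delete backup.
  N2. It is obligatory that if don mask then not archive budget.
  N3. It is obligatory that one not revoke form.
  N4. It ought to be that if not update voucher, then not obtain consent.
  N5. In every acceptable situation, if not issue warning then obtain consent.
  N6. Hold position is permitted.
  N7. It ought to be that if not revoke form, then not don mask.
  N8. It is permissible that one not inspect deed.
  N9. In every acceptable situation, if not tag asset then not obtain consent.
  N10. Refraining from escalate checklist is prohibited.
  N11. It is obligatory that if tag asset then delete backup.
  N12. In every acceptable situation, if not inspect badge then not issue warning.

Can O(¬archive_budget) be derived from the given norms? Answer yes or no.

Premise 2 is O(don_mask → ¬archive_budget), but O(don_mask) is not derivable from the premises, so it does not yield O(¬archive_budget).
No other premise forces O(¬archive_budget). An ideal world satisfying every premise can still have ¬archive_budget false, so O(¬archive_budget) is not derivable.

No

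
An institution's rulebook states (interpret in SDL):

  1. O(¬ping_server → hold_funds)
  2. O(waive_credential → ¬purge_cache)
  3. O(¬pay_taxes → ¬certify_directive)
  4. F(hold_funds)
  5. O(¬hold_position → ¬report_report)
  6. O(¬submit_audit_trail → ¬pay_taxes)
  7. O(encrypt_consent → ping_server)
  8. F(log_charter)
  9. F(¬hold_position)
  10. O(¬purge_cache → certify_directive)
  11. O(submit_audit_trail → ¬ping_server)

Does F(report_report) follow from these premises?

Premise 5 is O(¬hold_position → ¬report_report), but O(¬hold_position) is not derivable from the premises, so it does not yield O(¬report_report).
No other premise forces O(¬report_report). An ideal world satisfying every premise can still have report_report true, so F(report_report) is not derivable.

No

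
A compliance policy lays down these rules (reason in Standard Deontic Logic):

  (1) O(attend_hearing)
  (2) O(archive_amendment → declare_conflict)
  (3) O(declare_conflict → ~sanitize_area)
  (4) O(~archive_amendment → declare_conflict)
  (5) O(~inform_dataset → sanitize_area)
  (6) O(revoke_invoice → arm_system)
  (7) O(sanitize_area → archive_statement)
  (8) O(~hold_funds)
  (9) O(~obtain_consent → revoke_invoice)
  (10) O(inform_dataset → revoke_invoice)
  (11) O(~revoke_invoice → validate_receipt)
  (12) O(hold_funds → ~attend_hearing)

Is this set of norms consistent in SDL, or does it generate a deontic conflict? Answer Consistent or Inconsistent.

Premise 12 is O(hold_funds → ~attend_hearing), but O(hold_funds) is not derivable from the premises, so it does not yield O(~attend_hearing).
So O(~attend_hearing) is not derivable, and the apparent clash with O(attend_hearing) does not arise.
A world satisfying every obligation exists (e.g. archive_amendment=false, archive_statement=false, arm_system=true, attend_hearing=true, declare_conflict=true, hold_funds=false, inform_dataset=true, obtain_consent=false, revoke_invoice=true, sanitize_area=false, validate_receipt=false); no atom is both obligatory and forbidden, so the set is consistent.

Consistent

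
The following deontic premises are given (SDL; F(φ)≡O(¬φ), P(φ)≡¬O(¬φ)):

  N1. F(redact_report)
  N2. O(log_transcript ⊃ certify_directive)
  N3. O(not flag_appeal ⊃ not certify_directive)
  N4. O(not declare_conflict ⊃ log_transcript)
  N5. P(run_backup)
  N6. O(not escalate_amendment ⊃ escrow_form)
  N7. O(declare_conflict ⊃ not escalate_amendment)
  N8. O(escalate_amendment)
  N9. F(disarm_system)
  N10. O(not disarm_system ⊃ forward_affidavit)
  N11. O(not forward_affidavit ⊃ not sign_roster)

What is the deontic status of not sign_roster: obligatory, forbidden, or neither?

Neither

Premise 11 is O(not forward_affidavit ⊃ not sign_roster), but O(not forward_affidavit) is not derivable from the premises, so it does not yield O(not sign_roster).
No premise or chain of K-axiom applications forces O(not sign_roster), and none forces O(sign_roster). So not sign_roster is neither obligatory nor forbidden under these norms.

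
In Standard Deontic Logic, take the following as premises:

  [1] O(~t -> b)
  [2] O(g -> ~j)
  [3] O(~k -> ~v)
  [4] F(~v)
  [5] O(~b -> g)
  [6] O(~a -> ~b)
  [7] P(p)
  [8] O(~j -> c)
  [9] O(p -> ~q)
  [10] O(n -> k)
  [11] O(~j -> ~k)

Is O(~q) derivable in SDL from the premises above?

No

Premise 9 is O(p -> ~q), but O(p) is not derivable from the premises (the permission P(p) asserts only ~O(~p), not O(p)), so it does not yield O(~q).
No other premise forces O(~q). An ideal world satisfying every premise can still have ~q false, so O(~q) is not derivable.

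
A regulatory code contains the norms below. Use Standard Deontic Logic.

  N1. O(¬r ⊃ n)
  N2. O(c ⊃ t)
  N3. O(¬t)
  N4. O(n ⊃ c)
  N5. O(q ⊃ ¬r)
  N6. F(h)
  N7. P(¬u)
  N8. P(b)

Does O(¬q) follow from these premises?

Premise 3 states O(¬t) outright.
Premise 2, O(c ⊃ t), contraposes to O(¬t ⊃ ¬c); with O(¬t) we get O(¬c).
The contrapositive of premise 4 (O(n ⊃ c)) is O(¬c ⊃ ¬n), and O(¬c) is already established, so O(¬n).
Premise 1, O(¬r ⊃ n), contraposes to O(¬n ⊃ r); with O(¬n) we get O(r).
Premise 5, O(q ⊃ ¬r), contraposes to O(r ⊃ ¬q); with O(r) we get O(¬q).
Premises 6, 7, 8 do not contribute to this derivation.
So O(¬q) follows.

Yes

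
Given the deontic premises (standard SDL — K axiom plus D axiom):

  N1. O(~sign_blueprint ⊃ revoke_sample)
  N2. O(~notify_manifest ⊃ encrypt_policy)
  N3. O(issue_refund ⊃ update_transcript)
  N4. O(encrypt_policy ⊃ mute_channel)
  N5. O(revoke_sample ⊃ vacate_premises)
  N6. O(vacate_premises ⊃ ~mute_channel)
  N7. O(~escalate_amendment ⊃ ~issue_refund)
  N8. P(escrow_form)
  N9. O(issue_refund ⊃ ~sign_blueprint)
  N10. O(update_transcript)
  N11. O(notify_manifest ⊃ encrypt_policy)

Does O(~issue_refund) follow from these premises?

Yes

By case analysis on ~notify_manifest: premise 2 gives O(~notify_manifest ⊃ encrypt_policy) and premise 11 gives O(notify_manifest ⊃ encrypt_policy), so O(encrypt_policy) either way.
Premise 4 is O(encrypt_policy ⊃ mute_channel); since O(encrypt_policy), deontic closure gives O(mute_channel).
Premise 6, O(vacate_premises ⊃ ~mute_channel), contraposes to O(mute_channel ⊃ ~vacate_premises); with O(mute_channel) we get O(~vacate_premises).
Premise 5, O(revoke_sample ⊃ vacate_premises), contraposes to O(~vacate_premises ⊃ ~revoke_sample); with O(~vacate_premises) we get O(~revoke_sample).
Premise 1 is O(~sign_blueprint ⊃ revoke_sample); contrapositively O(~revoke_sample ⊃ sign_blueprint). Since O(~revoke_sample) holds, K gives O(sign_blueprint).
Premise 9 is O(issue_refund ⊃ ~sign_blueprint); contrapositively O(sign_blueprint ⊃ ~issue_refund). Since O(sign_blueprint) holds, K gives O(~issue_refund).
Premises 3, 7, 8, 10 do not contribute to this derivation.
So O(~issue_refund) follows.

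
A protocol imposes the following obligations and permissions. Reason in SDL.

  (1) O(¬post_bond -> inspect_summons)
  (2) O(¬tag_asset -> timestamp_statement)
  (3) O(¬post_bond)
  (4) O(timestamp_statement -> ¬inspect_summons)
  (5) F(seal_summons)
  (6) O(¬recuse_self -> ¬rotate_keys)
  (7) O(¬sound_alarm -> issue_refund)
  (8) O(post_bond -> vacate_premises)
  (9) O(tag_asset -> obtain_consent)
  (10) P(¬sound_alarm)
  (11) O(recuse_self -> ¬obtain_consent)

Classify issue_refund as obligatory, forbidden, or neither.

Neither

Premise 7 is O(¬sound_alarm -> issue_refund), but O(¬sound_alarm) is not derivable from the premises (the permission P(¬sound_alarm) asserts only ¬O(sound_alarm), not O(¬sound_alarm)), so it does not yield O(issue_refund).
No premise or chain of K-axiom applications forces O(issue_refund), and none forces O(¬issue_refund). So issue_refund is neither obligatory nor forbidden under these norms.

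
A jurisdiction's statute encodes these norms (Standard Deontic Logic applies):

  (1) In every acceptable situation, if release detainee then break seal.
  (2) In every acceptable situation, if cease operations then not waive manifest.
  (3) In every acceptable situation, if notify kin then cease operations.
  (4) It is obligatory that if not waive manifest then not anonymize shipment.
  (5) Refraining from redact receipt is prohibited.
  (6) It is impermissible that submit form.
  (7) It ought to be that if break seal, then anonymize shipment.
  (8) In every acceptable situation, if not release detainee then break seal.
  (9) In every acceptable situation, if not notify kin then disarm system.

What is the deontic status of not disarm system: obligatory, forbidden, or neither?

Forbidden

Premises 1 and 8 cover both cases: O(release_detainee → break_seal) and O(¬release_detainee → break_seal). Since release_detainee ∨ ¬release_detainee is a tautology, O(break_seal) follows.
Premise 7 is O(break_seal → anonymize_shipment); since O(break_seal), deontic closure gives O(anonymize_shipment).
The contrapositive of premise 4 (O(¬waive_manifest → ¬anonymize_shipment)) is O(anonymize_shipment → waive_manifest), and O(anonymize_shipment) is already established, so O(waive_manifest).
Premise 2, O(cease_operations → ¬waive_manifest), contraposes to O(waive_manifest → ¬cease_operations); with O(waive_manifest) we get O(¬cease_operations).
Premise 3, O(notify_kin → cease_operations), contraposes to O(¬cease_operations → ¬notify_kin); with O(¬cease_operations) we get O(¬notify_kin).
Premise 9 is O(¬notify_kin → disarm_system); since O(¬notify_kin), deontic closure gives O(disarm_system).
Premises 5, 6 do not contribute to this derivation.
Thus O(disarm_system), which is F(¬disarm_system): ¬disarm_system is forbidden.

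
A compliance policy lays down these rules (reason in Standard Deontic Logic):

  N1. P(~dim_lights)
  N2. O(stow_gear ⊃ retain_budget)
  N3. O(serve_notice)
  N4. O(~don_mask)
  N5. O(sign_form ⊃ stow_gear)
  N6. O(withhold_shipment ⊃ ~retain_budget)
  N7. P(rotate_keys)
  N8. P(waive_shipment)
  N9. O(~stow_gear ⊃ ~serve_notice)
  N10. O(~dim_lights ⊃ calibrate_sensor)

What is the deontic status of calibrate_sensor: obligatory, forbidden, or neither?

Neither

Premise 10 is O(~dim_lights ⊃ calibrate_sensor), but O(~dim_lights) is not derivable from the premises (the permission P(~dim_lights) asserts only ~O(dim_lights), not O(~dim_lights)), so it does not yield O(calibrate_sensor).
No premise or chain of K-axiom applications forces O(calibrate_sensor), and none forces O(~calibrate_sensor). So calibrate_sensor is neither obligatory nor forbidden under these norms.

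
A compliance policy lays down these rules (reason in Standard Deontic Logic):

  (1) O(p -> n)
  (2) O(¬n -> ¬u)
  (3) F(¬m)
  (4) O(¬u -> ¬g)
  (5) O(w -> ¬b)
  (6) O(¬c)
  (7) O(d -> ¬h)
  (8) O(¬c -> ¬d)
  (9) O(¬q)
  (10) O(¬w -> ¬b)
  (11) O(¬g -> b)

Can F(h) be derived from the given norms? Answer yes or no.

No

Premise 7 is O(d -> ¬h), but O(d) is not derivable from the premises, so it does not yield O(¬h).
No other premise forces O(¬h). An ideal world satisfying every premise can still have h true, so F(h) is not derivable.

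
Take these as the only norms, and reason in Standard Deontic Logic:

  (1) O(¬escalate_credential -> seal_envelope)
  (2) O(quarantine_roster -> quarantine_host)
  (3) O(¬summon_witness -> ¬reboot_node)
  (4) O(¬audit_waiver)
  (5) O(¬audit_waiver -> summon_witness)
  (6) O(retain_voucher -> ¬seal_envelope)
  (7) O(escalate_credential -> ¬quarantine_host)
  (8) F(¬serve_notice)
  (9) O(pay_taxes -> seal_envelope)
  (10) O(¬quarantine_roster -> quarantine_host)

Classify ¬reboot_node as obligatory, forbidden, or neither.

Neither

Premise 3 is O(¬summon_witness -> ¬reboot_node), but O(¬summon_witness) is not derivable from the premises, so it does not yield O(¬reboot_node).
No premise or chain of K-axiom applications forces O(¬reboot_node), and none forces O(reboot_node). So ¬reboot_node is neither obligatory nor forbidden under these norms.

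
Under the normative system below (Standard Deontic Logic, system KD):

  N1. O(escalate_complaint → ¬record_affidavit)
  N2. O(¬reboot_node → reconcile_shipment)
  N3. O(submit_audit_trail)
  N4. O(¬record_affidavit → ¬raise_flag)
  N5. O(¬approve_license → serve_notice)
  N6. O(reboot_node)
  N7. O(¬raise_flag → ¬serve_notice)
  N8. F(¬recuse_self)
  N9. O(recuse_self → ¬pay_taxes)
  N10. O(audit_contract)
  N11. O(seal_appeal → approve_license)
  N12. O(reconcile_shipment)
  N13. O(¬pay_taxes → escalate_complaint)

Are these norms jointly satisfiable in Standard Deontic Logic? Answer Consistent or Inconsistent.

Premise 2 is O(¬reboot_node → reconcile_shipment); even if O(reconcile_shipment) held, inferring O(¬reboot_node) would be affirming the consequent — invalid.
So O(¬reboot_node) is not derivable, and the apparent clash with O(reboot_node) does not arise.
A world satisfying every obligation exists (e.g. approve_license=true, audit_contract=true, escalate_complaint=true, pay_taxes=false, raise_flag=false, reboot_node=true, reconcile_shipment=true, record_affidavit=false, recuse_self=true, seal_appeal=false, serve_notice=false, submit_audit_trail=true); no atom is both obligatory and forbidden, so the set is consistent.

Consistent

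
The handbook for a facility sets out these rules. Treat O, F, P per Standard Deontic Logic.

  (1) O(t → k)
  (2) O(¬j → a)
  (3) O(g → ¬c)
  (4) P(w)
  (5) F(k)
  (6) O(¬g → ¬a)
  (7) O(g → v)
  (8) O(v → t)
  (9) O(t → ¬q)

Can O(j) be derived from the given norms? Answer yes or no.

Premise 5, F(k), is equivalent to O(¬k).
Premise 1, O(t → k), contraposes to O(¬k → ¬t); with O(¬k) we get O(¬t).
Premise 8, O(v → t), contraposes to O(¬t → ¬v); with O(¬t) we get O(¬v).
Premise 7 is O(g → v); contrapositively O(¬v → ¬g). Since O(¬v) holds, K gives O(¬g).
With premise 6, O(¬g → ¬a), the K-axiom yields O(¬a).
Premise 2 is O(¬j → a); contrapositively O(¬a → j). Since O(¬a) holds, K gives O(j).
Premises 3, 4, 9 do not contribute to this derivation.
So O(j) follows.

Yes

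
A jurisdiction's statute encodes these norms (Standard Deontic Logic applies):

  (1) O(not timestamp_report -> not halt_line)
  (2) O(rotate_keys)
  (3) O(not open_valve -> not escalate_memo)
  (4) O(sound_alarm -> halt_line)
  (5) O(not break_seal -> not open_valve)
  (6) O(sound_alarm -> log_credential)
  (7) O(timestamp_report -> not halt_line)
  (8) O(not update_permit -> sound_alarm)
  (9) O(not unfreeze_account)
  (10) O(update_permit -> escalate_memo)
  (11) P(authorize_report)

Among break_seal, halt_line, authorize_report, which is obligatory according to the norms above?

Premises 7 and 1 are O(timestamp_report -> not halt_line) and O(not timestamp_report -> not halt_line); every ideal world satisfies timestamp_report or not timestamp_report, so in either case not halt_line holds — hence O(not halt_line).
Premise 4 is O(sound_alarm -> halt_line); contrapositively O(not halt_line -> not sound_alarm). Since O(not halt_line) holds, K gives O(not sound_alarm).
Premise 8, O(not update_permit -> sound_alarm), contraposes to O(not sound_alarm -> update_permit); with O(not sound_alarm) we get O(update_permit).
Premise 10 is O(update_permit -> escalate_memo); since O(update_permit), deontic closure gives O(escalate_memo).
The contrapositive of premise 3 (O(not open_valve -> not escalate_memo)) is O(escalate_memo -> open_valve), and O(escalate_memo) is already established, so O(open_valve).
Premise 5, O(not break_seal -> not open_valve), contraposes to O(open_valve -> break_seal); with O(open_valve) we get O(break_seal).
So O(break_seal) holds — break_seal is obligatory. None of the other listed options is made obligatory by any chain of premises.

break_seal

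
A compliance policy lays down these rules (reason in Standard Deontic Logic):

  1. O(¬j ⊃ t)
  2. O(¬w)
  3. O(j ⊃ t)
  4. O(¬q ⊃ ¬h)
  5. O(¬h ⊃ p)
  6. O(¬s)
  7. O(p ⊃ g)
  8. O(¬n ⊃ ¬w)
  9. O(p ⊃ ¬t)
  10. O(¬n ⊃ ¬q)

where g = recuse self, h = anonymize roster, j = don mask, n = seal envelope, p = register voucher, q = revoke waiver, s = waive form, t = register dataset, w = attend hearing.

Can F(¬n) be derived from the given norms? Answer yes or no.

Premises 3 and 1 are O(j ⊃ t) and O(¬j ⊃ t); every ideal world satisfies j or ¬j, so in either case t holds — hence O(t).
Premise 9 is O(p ⊃ ¬t); contrapositively O(t ⊃ ¬p). Since O(t) holds, K gives O(¬p).
Premise 5, O(¬h ⊃ p), contraposes to O(¬p ⊃ h); with O(¬p) we get O(h).
Premise 4 is O(¬q ⊃ ¬h); contrapositively O(h ⊃ q). Since O(h) holds, K gives O(q).
The contrapositive of premise 10 (O(¬n ⊃ ¬q)) is O(q ⊃ n), and O(q) is already established, so O(n).
Premises 2, 6, 7, 8 do not contribute to this derivation.
So O(n) holds, i.e. F(¬n). The claim follows.

Yes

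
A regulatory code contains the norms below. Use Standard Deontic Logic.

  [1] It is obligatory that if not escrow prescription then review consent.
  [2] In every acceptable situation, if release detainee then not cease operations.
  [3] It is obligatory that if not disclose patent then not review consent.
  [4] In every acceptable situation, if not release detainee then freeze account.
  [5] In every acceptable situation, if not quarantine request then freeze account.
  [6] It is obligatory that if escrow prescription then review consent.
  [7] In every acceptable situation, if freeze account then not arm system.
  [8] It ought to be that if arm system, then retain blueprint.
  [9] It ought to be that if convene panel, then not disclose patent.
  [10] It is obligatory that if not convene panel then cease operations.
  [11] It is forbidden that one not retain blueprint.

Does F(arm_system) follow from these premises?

Yes

Premises 6 and 1 cover both cases: O(escrow_prescription → review_consent) and O(¬escrow_prescription → review_consent). Since escrow_prescription ∨ ¬escrow_prescription is a tautology, O(review_consent) follows.
Premise 3, O(¬disclose_patent → ¬review_consent), contraposes to O(review_consent → disclose_patent); with O(review_consent) we get O(disclose_patent).
Premise 9, O(convene_panel → ¬disclose_patent), contraposes to O(disclose_patent → ¬convene_panel); with O(disclose_patent) we get O(¬convene_panel).
Premise 10 is O(¬convene_panel → cease_operations); since O(¬convene_panel), deontic closure gives O(cease_operations).
Premise 2, O(release_detainee → ¬cease_operations), contraposes to O(cease_operations → ¬release_detainee); with O(cease_operations) we get O(¬release_detainee).
From O(¬release_detainee) and premise 4, O(¬release_detainee → freeze_account), we obtain O(freeze_account).
With premise 7, O(freeze_account → ¬arm_system), the K-axiom yields O(¬arm_system).
Premises 5, 8, 11 do not contribute to this derivation.
So O(¬arm_system) holds, i.e. F(arm_system). The claim follows.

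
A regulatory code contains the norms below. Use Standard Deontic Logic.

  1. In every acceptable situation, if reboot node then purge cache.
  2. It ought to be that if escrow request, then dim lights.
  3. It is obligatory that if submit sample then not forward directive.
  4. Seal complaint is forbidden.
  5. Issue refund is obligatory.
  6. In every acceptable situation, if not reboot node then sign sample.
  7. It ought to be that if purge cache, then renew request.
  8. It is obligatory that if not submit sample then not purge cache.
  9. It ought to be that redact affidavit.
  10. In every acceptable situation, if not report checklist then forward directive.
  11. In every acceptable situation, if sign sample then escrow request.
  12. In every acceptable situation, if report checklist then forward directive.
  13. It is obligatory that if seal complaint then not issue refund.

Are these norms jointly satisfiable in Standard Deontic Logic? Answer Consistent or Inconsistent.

Consistent

Premise 13 is O(seal_complaint → ¬issue_refund), but O(seal_complaint) is not derivable from the premises, so it does not yield O(¬issue_refund).
So O(¬issue_refund) is not derivable, and the apparent clash with O(issue_refund) does not arise.
A world satisfying every obligation exists (e.g. dim_lights=true, escrow_request=true, forward_directive=true, issue_refund=true, purge_cache=false, reboot_node=false, redact_affidavit=true, renew_request=false, report_checklist=false, seal_complaint=false, sign_sample=true, submit_sample=false); no atom is both obligatory and forbidden, so the set is consistent.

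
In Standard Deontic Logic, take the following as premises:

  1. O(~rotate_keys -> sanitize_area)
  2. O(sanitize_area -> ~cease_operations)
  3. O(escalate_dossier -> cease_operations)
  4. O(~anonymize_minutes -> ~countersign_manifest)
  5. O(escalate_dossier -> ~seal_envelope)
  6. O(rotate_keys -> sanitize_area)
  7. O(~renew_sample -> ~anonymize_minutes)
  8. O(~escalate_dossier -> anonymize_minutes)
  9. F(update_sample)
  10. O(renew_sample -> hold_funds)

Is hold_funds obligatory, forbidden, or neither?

Obligatory

Premises 6 and 1 cover both cases: O(rotate_keys -> sanitize_area) and O(~rotate_keys -> sanitize_area). Since rotate_keys ∨ ~rotate_keys is a tautology, O(sanitize_area) follows.
Applying K to premise 2 (O(sanitize_area -> ~cease_operations)) and O(sanitize_area) yields O(~cease_operations).
Premise 3 is O(escalate_dossier -> cease_operations); contrapositively O(~cease_operations -> ~escalate_dossier). Since O(~cease_operations) holds, K gives O(~escalate_dossier).
Applying K to premise 8 (O(~escalate_dossier -> anonymize_minutes)) and O(~escalate_dossier) yields O(anonymize_minutes).
Premise 7, O(~renew_sample -> ~anonymize_minutes), contraposes to O(anonymize_minutes -> renew_sample); with O(anonymize_minutes) we get O(renew_sample).
From O(renew_sample) and premise 10, O(renew_sample -> hold_funds), we obtain O(hold_funds).
Premises 4, 5, 9 do not contribute to this derivation.
Hence hold_funds is obligatory.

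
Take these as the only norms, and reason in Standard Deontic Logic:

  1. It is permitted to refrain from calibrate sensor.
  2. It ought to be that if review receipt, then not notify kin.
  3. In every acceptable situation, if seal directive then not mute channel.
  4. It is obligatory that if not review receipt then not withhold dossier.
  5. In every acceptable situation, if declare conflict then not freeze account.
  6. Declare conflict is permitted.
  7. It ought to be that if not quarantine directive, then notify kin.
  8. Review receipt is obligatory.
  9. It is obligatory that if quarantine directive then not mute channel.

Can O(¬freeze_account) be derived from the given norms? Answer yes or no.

No

Premise 5 is O(declare_conflict → ¬freeze_account), but O(declare_conflict) is not derivable from the premises (the permission P(declare_conflict) asserts only ¬O(¬declare_conflict), not O(declare_conflict)), so it does not yield O(¬freeze_account).
No other premise forces O(¬freeze_account). An ideal world satisfying every premise can still have ¬freeze_account false, so O(¬freeze_account) is not derivable.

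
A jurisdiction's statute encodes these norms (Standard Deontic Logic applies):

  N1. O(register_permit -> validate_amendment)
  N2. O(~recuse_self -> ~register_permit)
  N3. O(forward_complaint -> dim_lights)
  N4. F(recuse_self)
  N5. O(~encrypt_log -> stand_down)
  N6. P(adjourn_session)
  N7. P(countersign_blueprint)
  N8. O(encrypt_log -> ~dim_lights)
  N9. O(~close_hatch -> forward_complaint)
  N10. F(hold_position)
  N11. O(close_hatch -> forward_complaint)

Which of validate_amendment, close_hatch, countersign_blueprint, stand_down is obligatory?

By case analysis on ~close_hatch: premise 9 gives O(~close_hatch -> forward_complaint) and premise 11 gives O(close_hatch -> forward_complaint), so O(forward_complaint) either way.
From O(forward_complaint) and premise 3, O(forward_complaint -> dim_lights), we obtain O(dim_lights).
Premise 8, O(encrypt_log -> ~dim_lights), contraposes to O(dim_lights -> ~encrypt_log); with O(dim_lights) we get O(~encrypt_log).
Premise 5 is O(~encrypt_log -> stand_down); since O(~encrypt_log), deontic closure gives O(stand_down).
So O(stand_down) holds — stand_down is obligatory. None of the other listed options is made obligatory by any chain of premises.

stand_down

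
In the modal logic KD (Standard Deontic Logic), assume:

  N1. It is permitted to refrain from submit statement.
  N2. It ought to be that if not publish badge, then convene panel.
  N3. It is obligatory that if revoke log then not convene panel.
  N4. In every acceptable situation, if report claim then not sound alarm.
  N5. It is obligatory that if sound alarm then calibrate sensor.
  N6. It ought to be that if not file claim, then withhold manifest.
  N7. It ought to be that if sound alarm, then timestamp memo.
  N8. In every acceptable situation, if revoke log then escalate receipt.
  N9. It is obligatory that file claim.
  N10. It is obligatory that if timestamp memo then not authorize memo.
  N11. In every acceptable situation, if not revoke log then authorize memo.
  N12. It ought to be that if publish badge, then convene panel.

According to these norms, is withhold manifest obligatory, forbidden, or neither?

Neither

Premise 6 is O(¬file_claim → withhold_manifest), but O(¬file_claim) is not derivable from the premises, so it does not yield O(withhold_manifest).
No premise or chain of K-axiom applications forces O(withhold_manifest), and none forces O(¬withhold_manifest). So withhold_manifest is neither obligatory nor forbidden under these norms.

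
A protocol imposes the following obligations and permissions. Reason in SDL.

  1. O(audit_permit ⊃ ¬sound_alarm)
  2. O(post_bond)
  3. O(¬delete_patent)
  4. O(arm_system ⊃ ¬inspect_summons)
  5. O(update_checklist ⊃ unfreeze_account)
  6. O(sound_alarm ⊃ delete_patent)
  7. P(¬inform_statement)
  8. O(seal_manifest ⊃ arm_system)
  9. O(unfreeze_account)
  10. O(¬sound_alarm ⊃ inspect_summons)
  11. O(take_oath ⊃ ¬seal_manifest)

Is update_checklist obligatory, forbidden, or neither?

Neither

Premise 5 is O(update_checklist ⊃ unfreeze_account); even if O(unfreeze_account) held, inferring O(update_checklist) would be affirming the consequent — invalid.
No premise or chain of K-axiom applications forces O(update_checklist), and none forces O(¬update_checklist). So update_checklist is neither obligatory nor forbidden under these norms.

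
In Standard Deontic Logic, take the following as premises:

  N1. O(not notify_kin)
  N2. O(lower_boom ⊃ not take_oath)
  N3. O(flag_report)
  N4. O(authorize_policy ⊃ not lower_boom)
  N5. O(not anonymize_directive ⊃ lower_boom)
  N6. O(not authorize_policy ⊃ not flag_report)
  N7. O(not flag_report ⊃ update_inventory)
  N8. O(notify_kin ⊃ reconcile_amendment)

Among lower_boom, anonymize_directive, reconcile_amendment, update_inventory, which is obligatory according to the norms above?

anonymize_directive

Premise 3 states O(flag_report) outright.
The contrapositive of premise 6 (O(not authorize_policy ⊃ not flag_report)) is O(flag_report ⊃ authorize_policy), and O(flag_report) is already established, so O(authorize_policy).
Applying K to premise 4 (O(authorize_policy ⊃ not lower_boom)) and O(authorize_policy) yields O(not lower_boom).
Premise 5, O(not anonymize_directive ⊃ lower_boom), contraposes to O(not lower_boom ⊃ anonymize_directive); with O(not lower_boom) we get O(anonymize_directive).
So O(anonymize_directive) holds — anonymize_directive is obligatory. None of the other listed options is made obligatory by any chain of premises.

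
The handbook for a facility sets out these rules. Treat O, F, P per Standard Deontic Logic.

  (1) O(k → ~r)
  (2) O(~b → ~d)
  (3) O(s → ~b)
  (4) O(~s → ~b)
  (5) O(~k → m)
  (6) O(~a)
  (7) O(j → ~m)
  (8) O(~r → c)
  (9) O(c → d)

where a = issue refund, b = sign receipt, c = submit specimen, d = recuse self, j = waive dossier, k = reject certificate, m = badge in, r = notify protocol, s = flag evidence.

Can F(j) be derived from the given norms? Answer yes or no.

Premises 4 and 3 cover both cases: O(~s → ~b) and O(s → ~b). Since ~s ∨ s is a tautology, O(~b) follows.
Premise 2 is O(~b → ~d); since O(~b), deontic closure gives O(~d).
Premise 9 is O(c → d); contrapositively O(~d → ~c). Since O(~d) holds, K gives O(~c).
The contrapositive of premise 8 (O(~r → c)) is O(~c → r), and O(~c) is already established, so O(r).
Premise 1 is O(k → ~r); contrapositively O(r → ~k). Since O(r) holds, K gives O(~k).
Premise 5 is O(~k → m); since O(~k), deontic closure gives O(m).
Premise 7, O(j → ~m), contraposes to O(m → ~j); with O(m) we get O(~j).
Premise 6 does not contribute to this derivation.
So O(~j) holds, i.e. F(j). The claim follows.

Yes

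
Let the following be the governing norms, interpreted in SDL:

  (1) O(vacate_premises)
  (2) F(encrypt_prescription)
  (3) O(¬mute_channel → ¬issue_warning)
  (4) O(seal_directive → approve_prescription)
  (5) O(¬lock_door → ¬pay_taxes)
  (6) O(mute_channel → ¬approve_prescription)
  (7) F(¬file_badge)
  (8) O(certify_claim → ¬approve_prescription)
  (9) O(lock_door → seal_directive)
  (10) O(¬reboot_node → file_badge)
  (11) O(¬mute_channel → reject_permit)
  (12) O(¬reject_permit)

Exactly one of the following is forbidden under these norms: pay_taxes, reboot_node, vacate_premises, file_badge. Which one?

From premise 12 we have O(¬reject_permit).
Premise 11 is O(¬mute_channel → reject_permit); contrapositively O(¬reject_permit → mute_channel). Since O(¬reject_permit) holds, K gives O(mute_channel).
From O(mute_channel) and premise 6, O(mute_channel → ¬approve_prescription), we obtain O(¬approve_prescription).
Premise 4 is O(seal_directive → approve_prescription); contrapositively O(¬approve_prescription → ¬seal_directive). Since O(¬approve_prescription) holds, K gives O(¬seal_directive).
The contrapositive of premise 9 (O(lock_door → seal_directive)) is O(¬seal_directive → ¬lock_door), and O(¬seal_directive) is already established, so O(¬lock_door).
With premise 5, O(¬lock_door → ¬pay_taxes), the K-axiom yields O(¬pay_taxes).
So O(¬pay_taxes) holds, i.e. pay_taxes is forbidden. None of the other listed options is forbidden under the premises.

pay_taxes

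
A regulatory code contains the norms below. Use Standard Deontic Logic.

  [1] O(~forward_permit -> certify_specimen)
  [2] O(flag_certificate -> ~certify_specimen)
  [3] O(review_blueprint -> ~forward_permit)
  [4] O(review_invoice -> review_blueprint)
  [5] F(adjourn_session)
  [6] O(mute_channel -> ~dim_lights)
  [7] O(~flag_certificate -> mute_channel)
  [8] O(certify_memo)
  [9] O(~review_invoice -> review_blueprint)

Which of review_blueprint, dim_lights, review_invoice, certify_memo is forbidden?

Premises 9 and 4 cover both cases: O(~review_invoice -> review_blueprint) and O(review_invoice -> review_blueprint). Since ~review_invoice ∨ review_invoice is a tautology, O(review_blueprint) follows.
Applying K to premise 3 (O(review_blueprint -> ~forward_permit)) and O(review_blueprint) yields O(~forward_permit).
Applying K to premise 1 (O(~forward_permit -> certify_specimen)) and O(~forward_permit) yields O(certify_specimen).
The contrapositive of premise 2 (O(flag_certificate -> ~certify_specimen)) is O(certify_specimen -> ~flag_certificate), and O(certify_specimen) is already established, so O(~flag_certificate).
With premise 7, O(~flag_certificate -> mute_channel), the K-axiom yields O(mute_channel).
With premise 6, O(mute_channel -> ~dim_lights), the K-axiom yields O(~dim_lights).
So O(~dim_lights) holds, i.e. dim_lights is forbidden. None of the other listed options is forbidden under the premises.

dim_lights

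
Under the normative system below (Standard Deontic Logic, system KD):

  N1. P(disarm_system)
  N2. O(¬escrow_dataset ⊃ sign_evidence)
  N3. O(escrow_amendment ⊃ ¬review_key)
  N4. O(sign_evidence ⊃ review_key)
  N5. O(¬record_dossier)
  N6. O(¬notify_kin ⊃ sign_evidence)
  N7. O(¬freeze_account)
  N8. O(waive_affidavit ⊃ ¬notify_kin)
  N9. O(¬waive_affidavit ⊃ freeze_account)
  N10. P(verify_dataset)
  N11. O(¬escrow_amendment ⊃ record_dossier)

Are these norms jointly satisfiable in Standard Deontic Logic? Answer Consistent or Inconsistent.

Premise 7 states O(¬freeze_account) outright.
Premise 9, O(¬waive_affidavit ⊃ freeze_account), contraposes to O(¬freeze_account ⊃ waive_affidavit); with O(¬freeze_account) we get O(waive_affidavit).
Premise 8 is O(waive_affidavit ⊃ ¬notify_kin); since O(waive_affidavit), deontic closure gives O(¬notify_kin).
From O(¬notify_kin) and premise 6, O(¬notify_kin ⊃ sign_evidence), we obtain O(sign_evidence).
From O(sign_evidence) and premise 4, O(sign_evidence ⊃ review_key), we obtain O(review_key).
Premise 3 is O(escrow_amendment ⊃ ¬review_key); contrapositively O(review_key ⊃ ¬escrow_amendment). Since O(review_key) holds, K gives O(¬escrow_amendment).
From O(¬escrow_amendment) and premise 11, O(¬escrow_amendment ⊃ record_dossier), we obtain O(record_dossier).
Yet premise 5 states O(¬record_dossier).
We now have both O(record_dossier) and O(¬record_dossier) — record_dossier is simultaneously obligatory and forbidden, violating the D-axiom.

Inconsistent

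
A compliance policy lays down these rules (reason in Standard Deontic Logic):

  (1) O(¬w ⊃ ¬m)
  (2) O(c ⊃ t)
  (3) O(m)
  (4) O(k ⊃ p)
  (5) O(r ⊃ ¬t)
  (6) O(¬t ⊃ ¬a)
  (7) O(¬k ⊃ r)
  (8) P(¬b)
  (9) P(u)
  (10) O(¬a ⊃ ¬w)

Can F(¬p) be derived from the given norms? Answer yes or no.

Yes

Premise 3 gives O(m).
Premise 1, O(¬w ⊃ ¬m), contraposes to O(m ⊃ w); with O(m) we get O(w).
The contrapositive of premise 10 (O(¬a ⊃ ¬w)) is O(w ⊃ a), and O(w) is already established, so O(a).
Premise 6 is O(¬t ⊃ ¬a); contrapositively O(a ⊃ t). Since O(a) holds, K gives O(t).
Premise 5 is O(r ⊃ ¬t); contrapositively O(t ⊃ ¬r). Since O(t) holds, K gives O(¬r).
Premise 7 is O(¬k ⊃ r); contrapositively O(¬r ⊃ k). Since O(¬r) holds, K gives O(k).
From O(k) and premise 4, O(k ⊃ p), we obtain O(p).
Premises 2, 8, 9 do not contribute to this derivation.
So O(p) holds, i.e. F(¬p). The claim follows.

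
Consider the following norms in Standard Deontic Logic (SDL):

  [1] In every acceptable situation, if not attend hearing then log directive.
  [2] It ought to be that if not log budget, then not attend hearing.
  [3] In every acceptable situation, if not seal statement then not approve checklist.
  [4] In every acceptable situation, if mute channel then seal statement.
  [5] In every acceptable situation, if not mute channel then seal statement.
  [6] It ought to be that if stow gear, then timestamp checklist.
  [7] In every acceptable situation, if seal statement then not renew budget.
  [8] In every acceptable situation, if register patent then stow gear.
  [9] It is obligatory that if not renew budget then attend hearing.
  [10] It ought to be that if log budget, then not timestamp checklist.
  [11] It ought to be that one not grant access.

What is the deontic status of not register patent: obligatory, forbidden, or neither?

Obligatory

Premises 5 and 4 cover both cases: O(¬mute_channel → seal_statement) and O(mute_channel → seal_statement). Since ¬mute_channel ∨ mute_channel is a tautology, O(seal_statement) follows.
Premise 7 is O(seal_statement → ¬renew_budget); since O(seal_statement), deontic closure gives O(¬renew_budget).
Premise 9 is O(¬renew_budget → attend_hearing); since O(¬renew_budget), deontic closure gives O(attend_hearing).
Premise 2 is O(¬log_budget → ¬attend_hearing); contrapositively O(attend_hearing → log_budget). Since O(attend_hearing) holds, K gives O(log_budget).
Applying K to premise 10 (O(log_budget → ¬timestamp_checklist)) and O(log_budget) yields O(¬timestamp_checklist).
The contrapositive of premise 6 (O(stow_gear → timestamp_checklist)) is O(¬timestamp_checklist → ¬stow_gear), and O(¬timestamp_checklist) is already established, so O(¬stow_gear).
The contrapositive of premise 8 (O(register_patent → stow_gear)) is O(¬stow_gear → ¬register_patent), and O(¬stow_gear) is already established, so O(¬register_patent).
Premises 1, 3, 11 do not contribute to this derivation.
Hence ¬register_patent is obligatory.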